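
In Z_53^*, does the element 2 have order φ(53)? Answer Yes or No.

Yes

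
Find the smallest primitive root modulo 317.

2

φ(317) = 317 − 1 = 316 = 2^2 · 79.
Test candidates g = 2, 3, … against the prime factors q ∈ {2, 79} of φ(317): g is a generator iff g^(316/q) ≢ 1 for every such q.
g = 2: 2^158 ≡ 316; 2^4 ≡ 16 — none is 1, so 2 is a primitive root.
Hence the least primitive root of 317 is 2.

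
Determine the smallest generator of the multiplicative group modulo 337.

10

φ(337) = 337 − 1 = 336 = 2^4 · 3 · 7.
Test candidates g = 2, 3, … against the prime factors q ∈ {2, 3, 7} of φ(337): g is a generator iff g^(336/q) ≢ 1 for every such q.
g = 2: 2^168 ≡ 1 — hits 1, so not a primitive root.
g = 3: 3^168 ≡ 1 — hits 1, so not a primitive root.
g = 4: 4^168 ≡ 1 — hits 1, so not a primitive root.
g = 5: 5^168 ≡ 336; 5^112 ≡ 1 — hits 1, so not a primitive root.
g = 6: 6^168 ≡ 1 — hits 1, so not a primitive root.
g = 7: 7^168 ≡ 1 — hits 1, so not a primitive root.
g = 8: 8^168 ≡ 1 — hits 1, so not a primitive root.
g = 9: 9^168 ≡ 1 — hits 1, so not a primitive root.
g = 10: 10^168 ≡ 336; 10^112 ≡ 128; 10^48 ≡ 175 — none is 1, so 10 is a primitive root.
The smallest primitive root modulo 337 is 10.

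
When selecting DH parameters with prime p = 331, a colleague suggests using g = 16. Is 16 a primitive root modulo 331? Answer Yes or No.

No

φ(331) = 331 − 1 = 330 = 2 · 3 · 5 · 11.
It suffices to check that the order of 16 is not a proper divisor of 330: compute 16^(330/q) for q ∈ {2, 3, 5, 11}.
16^165 ≡ 1 (mod 331)  [q = 2: ≡ 1 ✗]
16^110 ≡ 299 (mod 331)  [q = 3: ≢ 1 ✓]
16^66 ≡ 150 (mod 331)  [q = 5: ≢ 1 ✓]
16^30 ≡ 1 (mod 331)  [q = 11: ≡ 1 ✗]
Since 16^165 ≡ 1, the order of 16 divides 165 < 330, so 16 is not a primitive root.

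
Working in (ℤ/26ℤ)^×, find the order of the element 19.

12

ord(19) | φ(26) = φ(2)·φ(13) = 1·12 = 12 = 2^2 · 3.
Divisors of 12: 1, 2, 3, 4, 6, 12.
Test each divisor d:
19^1 ≡ 19 (mod 26)
19^2 ≡ 23 (mod 26)
19^3 ≡ 21 (mod 26)
19^4 ≡ 9 (mod 26)
19^6 ≡ 25 (mod 26)
19^12 ≡ 1 (mod 26) ✓
The smallest such exponent is 12, so the order of 19 is 12.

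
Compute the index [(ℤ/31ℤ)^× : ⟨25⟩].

ord(25) | φ(31) = 31 − 1 = 30 = 2 · 3 · 5.
Divisors of 30: 1, 2, 3, 5, 6, 10, 15, 30.
Evaluate successive powers at the divisors of 30:
25^1 ≡ 25 (mod 31)
25^2 ≡ 5 (mod 31)
25^3 ≡ 1 (mod 31) ✓
So ord_31(25) = 3, hence |⟨25⟩| = 3.
[(Z/31Z)^× : ⟨25⟩] = 30/3 = 10.

10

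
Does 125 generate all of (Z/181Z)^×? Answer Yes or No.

No

φ(181) = 181 − 1 = 180 = 2^2 · 3^2 · 5.
Test 125^(180/q) mod 181 for each prime factor q of 180:
125^90 ≡ 1 (mod 181)  [q = 2: ≡ 1 ✗]
125^60 ≡ 1 (mod 181)  [q = 3: ≡ 1 ✗]
125^36 ≡ 125 (mod 181)  [q = 5: ≢ 1 ✓]
125^90 ≡ 1 shows ord(125) | 90, strictly less than φ(181); not a primitive root.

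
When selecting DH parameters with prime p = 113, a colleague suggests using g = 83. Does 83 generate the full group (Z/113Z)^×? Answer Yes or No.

φ(113) = 113 − 1 = 112 = 2^4 · 7.
It suffices to check that the order of 83 is not a proper divisor of 112: compute 83^(112/q) for q ∈ {2, 7}.
83^56 ≡ 1 (mod 113)  [q = 2: ≡ 1 ✗]
83^16 ≡ 109 (mod 113)  [q = 7: ≢ 1 ✓]
Since 83^56 ≡ 1, the order of 83 divides 56 < 112, so 83 is not a primitive root.

No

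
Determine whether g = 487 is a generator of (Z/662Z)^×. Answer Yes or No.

No

φ(662) = φ(2)·φ(331) = 1·330 = 330 = 2 · 3 · 5 · 11.
Test 487^(330/q) mod 662 for each prime factor q of 330:
487^165 ≡ 1 (mod 662)  [q = 2: ≡ 1 ✗]
487^110 ≡ 299 (mod 662)  [q = 3: ≢ 1 ✓]
487^66 ≡ 323 (mod 662)  [q = 5: ≢ 1 ✓]
487^30 ≡ 85 (mod 662)  [q = 11: ≢ 1 ✓]
The check at q = 2 fails, so 487 generates a proper subgroup.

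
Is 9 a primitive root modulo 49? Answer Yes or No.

No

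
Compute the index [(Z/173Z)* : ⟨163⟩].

2

The order of 163 must divide φ(173) = 173 − 1 = 172 = 2^2 · 43.
Divisors of 172: 1, 2, 4, 43, 86, 172.
Compute 163^d (mod 173) for the divisors d until we hit 1:
163^1 ≡ 163
163^2 ≡ 100
163^4 ≡ 139
163^43 ≡ 172
163^86 ≡ 1
The order of 163 is 86, so the subgroup it generates has 86 elements.
Index = |(Z/173Z)^×| / |⟨163⟩| = 172 / 86 = 2.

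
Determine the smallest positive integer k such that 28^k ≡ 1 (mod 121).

110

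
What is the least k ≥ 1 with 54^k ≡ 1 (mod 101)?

25

By Lagrange's theorem, ord_101(54) divides φ(101) = 101 − 1 = 100 = 2^2 · 5^2.
Divisors of 100: 1, 2, 4, 5, 10, 20, 25, 50, 100.
Check 54^d mod 101 for each divisor in increasing order:
54^1 ≡ 54 (mod 101)
54^2 ≡ 88 (mod 101)
54^4 ≡ 68 (mod 101)
54^5 ≡ 36 (mod 101)
54^10 ≡ 84 (mod 101)
54^20 ≡ 87 (mod 101)
54^25 ≡ 1 (mod 101) ✓
Hence ord(54) = 25.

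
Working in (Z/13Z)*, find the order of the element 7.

12

By Lagrange's theorem, ord_13(7) divides φ(13) = 13 − 1 = 12 = 2^2 · 3.
Divisors of 12: 1, 2, 3, 4, 6, 12.
Test each divisor d:
7^1 ≡ 7
7^2 ≡ 10
7^3 ≡ 5
7^4 ≡ 9
7^6 ≡ 12
7^12 ≡ 1
The smallest such exponent is 12, so the order of 7 is 12.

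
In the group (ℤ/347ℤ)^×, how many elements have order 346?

φ(347) = 347 − 1 = 346 = 2 · 173.
Since (Z/347Z)^× is cyclic of order 346, the number of elements of order d is φ(d) when d | 346 and 0 otherwise.
346 = 2 · 173 divides 346, and φ(346) = 172.

172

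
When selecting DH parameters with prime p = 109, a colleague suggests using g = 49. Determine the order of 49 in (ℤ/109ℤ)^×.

ord(49) | φ(109) = 109 − 1 = 108 = 2^2 · 3^3.
Divisors of 108: 1, 2, 3, 4, 6, 9, 12, 18, 27, 36, 54, 108.
Evaluate successive powers at the divisors of 108:
49^1 ≡ 49 (mod 109)
49^2 ≡ 3 (mod 109)
49^3 ≡ 38 (mod 109)
49^4 ≡ 9 (mod 109)
49^6 ≡ 27 (mod 109)
49^9 ≡ 45 (mod 109)
49^12 ≡ 75 (mod 109)
49^18 ≡ 63 (mod 109)
49^27 ≡ 1 (mod 109) ✓
Hence ord(49) = 27.

27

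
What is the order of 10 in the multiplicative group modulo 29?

28

ord(10) | φ(29) = 29 − 1 = 28 = 2^2 · 7.
Divisors of 28: 1, 2, 4, 7, 14, 28.
Check 10^d mod 29 for each divisor in increasing order:
10^1 ≡ 10 (mod 29)
10^2 ≡ 13 (mod 29)
10^4 ≡ 24 (mod 29)
10^7 ≡ 17 (mod 29)
10^14 ≡ 28 (mod 29)
10^28 ≡ 1 (mod 29) ✓
The smallest such exponent is 28, so the order of 10 is 28.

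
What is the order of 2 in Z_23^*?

11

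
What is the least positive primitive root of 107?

2

φ(107) = 107 − 1 = 106 = 2 · 53.
g is a primitive root iff g^(106/q) ≢ 1 (mod 107) for each prime q ∈ {2, 53}.
g = 2: 2^53 ≡ 106; 2^2 ≡ 4 — none is 1, so 2 is a primitive root.
So 2 is the smallest generator of (Z/107Z)^×.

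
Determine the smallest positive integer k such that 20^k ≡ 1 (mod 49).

ord(20) | φ(49) = φ(7^2) = 7·(7−1) = 42 = 2 · 3 · 7.
Divisors of 42: 1, 2, 3, 6, 7, 14, 21, 42.
Evaluate successive powers at the divisors of 42:
20^1 ≡ 20 (mod 49)
20^2 ≡ 8 (mod 49)
20^3 ≡ 13 (mod 49)
20^6 ≡ 22 (mod 49)
20^7 ≡ 48 (mod 49)
20^14 ≡ 1 (mod 49) ✓
Therefore the multiplicative order of 20 modulo 49 is 14.

14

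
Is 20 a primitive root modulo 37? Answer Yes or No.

φ(37) = 37 − 1 = 36 = 2^2 · 3^2.
It suffices to check that the order of 20 is not a proper divisor of 36: compute 20^(36/q) for q ∈ {2, 3}.
20^18 ≡ 36 (mod 37)  [q = 2: ≢ 1 ✓]
20^12 ≡ 26 (mod 37)  [q = 3: ≢ 1 ✓]
None equal 1, so ord_37(20) = 36: 20 is a primitive root.

Yes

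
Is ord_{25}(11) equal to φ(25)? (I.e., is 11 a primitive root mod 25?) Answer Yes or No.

No

φ(25) = φ(5^2) = 5·(5−1) = 20 = 2^2 · 5.
An element g generates (Z/25Z)^× iff g^(20/q) ≢ 1 (mod 25) for each prime q ∈ {2, 5}.
11^10 ≡ 1 (mod 25)  [q = 2: ≡ 1 ✗]
11^4 ≡ 16 (mod 25)  [q = 5: ≢ 1 ✓]
11^10 ≡ 1 shows ord(11) | 10, strictly less than φ(25); not a primitive root.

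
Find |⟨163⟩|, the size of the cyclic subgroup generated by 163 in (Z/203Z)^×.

84

ord(163) | φ(203) = φ(7·29) = (7−1)·(29−1) = 6·28 = 168 = 2^3 · 3 · 7.
Divisors of 168: 1, 2, 3, 4, 6, 7, 8, 12, 14, 21, 24, 28, 42, 56, 84, 168.
Test each divisor d:
163^1 ≡ 163 (mod 203)
163^2 ≡ 179 (mod 203)
163^3 ≡ 148 (mod 203)
163^4 ≡ 170 (mod 203)
163^6 ≡ 183 (mod 203)
163^7 ≡ 191 (mod 203)
163^8 ≡ 74 (mod 203)
163^12 ≡ 197 (mod 203)
163^14 ≡ 144 (mod 203)
163^21 ≡ 99 (mod 203)
163^24 ≡ 36 (mod 203)
163^28 ≡ 30 (mod 203)
163^42 ≡ 57 (mod 203)
163^56 ≡ 88 (mod 203)
163^84 ≡ 1 (mod 203) ✓
Therefore the multiplicative order of 163 modulo 203 is 84.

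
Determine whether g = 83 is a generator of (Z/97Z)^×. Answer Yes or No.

Yes

φ(97) = 97 − 1 = 96 = 2^5 · 3.
83 is a primitive root mod 97 iff 83^(φ(97)/q) ≢ 1 for every prime q | φ(97), i.e. q ∈ {2, 3}.
83^48 ≡ 96 (mod 97)  [q = 2: ≢ 1 ✓]
83^32 ≡ 61 (mod 97)  [q = 3: ≢ 1 ✓]
Every test exponent gives a nontrivial residue, hence 83 generates the full group.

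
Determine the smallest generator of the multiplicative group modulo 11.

2

φ(11) = 11 − 1 = 10 = 2 · 5.
g is a primitive root iff g^(10/q) ≢ 1 (mod 11) for each prime q ∈ {2, 5}.
g = 2: 2^5 ≡ 10; 2^2 ≡ 4 — none is 1, so 2 is a primitive root.
So 2 is the smallest generator of (Z/11Z)^×.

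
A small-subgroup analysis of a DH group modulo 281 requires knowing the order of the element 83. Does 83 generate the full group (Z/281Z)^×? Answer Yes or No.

φ(281) = 281 − 1 = 280 = 2^3 · 5 · 7.
Test 83^(280/q) mod 281 for each prime factor q of 280:
83^140 ≡ 280 (mod 281)  [q = 2: ≢ 1 ✓]
83^56 ≡ 232 (mod 281)  [q = 5: ≢ 1 ✓]
83^40 ≡ 165 (mod 281)  [q = 7: ≢ 1 ✓]
Every test exponent gives a nontrivial residue, hence 83 generates the full group.

Yes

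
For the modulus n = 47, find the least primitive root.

5

φ(47) = 47 − 1 = 46 = 2 · 23.
Test candidates g = 2, 3, … against the prime factors q ∈ {2, 23} of φ(47): g is a generator iff g^(46/q) ≢ 1 for every such q.
g = 2: 2^23 ≡ 1 — hits 1, so not a primitive root.
g = 3: 3^23 ≡ 1 — hits 1, so not a primitive root.
g = 4: 4^23 ≡ 1 — hits 1, so not a primitive root.
g = 5: 5^23 ≡ 46; 5^2 ≡ 25 — none is 1, so 5 is a primitive root.
Hence the least primitive root of 47 is 5.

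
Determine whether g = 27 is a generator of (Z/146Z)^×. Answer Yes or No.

No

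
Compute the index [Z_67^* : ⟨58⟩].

The order of 58 must divide φ(67) = 67 − 1 = 66 = 2 · 3 · 11.
Divisors of 66: 1, 2, 3, 6, 11, 22, 33, 66.
Evaluate successive powers at the divisors of 66:
58^1 ≡ 58
58^2 ≡ 14
58^3 ≡ 8
58^6 ≡ 64
58^11 ≡ 66
58^22 ≡ 1
So ord_67(58) = 22, hence |⟨58⟩| = 22.
Index = |(Z/67Z)^×| / |⟨58⟩| = 66 / 22 = 3.

3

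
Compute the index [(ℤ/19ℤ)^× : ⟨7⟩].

6

ord(7) | φ(19) = 19 − 1 = 18 = 2 · 3^2.
Divisors of 18: 1, 2, 3, 6, 9, 18.
Evaluate successive powers at the divisors of 18:
7^1 ≡ 7 (mod 19)
7^2 ≡ 11 (mod 19)
7^3 ≡ 1 (mod 19) ✓
So ord_19(7) = 3, hence |⟨7⟩| = 3.
[(Z/19Z)^× : ⟨7⟩] = 18/3 = 6.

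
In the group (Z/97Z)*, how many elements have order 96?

32

φ(97) = 97 − 1 = 96 = 2^5 · 3.
In a cyclic group of order 96, there are φ(d) elements of order d for each divisor d of 96, and zero for non-divisors.
96 = 2^5 · 3 divides 96, and φ(96) = 32.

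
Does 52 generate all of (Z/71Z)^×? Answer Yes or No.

Yes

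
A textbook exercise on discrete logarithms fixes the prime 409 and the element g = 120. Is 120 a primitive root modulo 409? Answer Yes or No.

No

φ(409) = 409 − 1 = 408 = 2^3 · 3 · 17.
Test 120^(408/q) mod 409 for each prime factor q of 408:
120^204 ≡ 1 (mod 409)  [q = 2: ≡ 1 ✗]
120^136 ≡ 53 (mod 409)  [q = 3: ≢ 1 ✓]
120^24 ≡ 82 (mod 409)  [q = 17: ≢ 1 ✓]
The check at q = 2 fails, so 120 generates a proper subgroup.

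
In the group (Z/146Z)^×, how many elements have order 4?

2

φ(146) = φ(2)·φ(73) = 1·72 = 72 = 2^3 · 3^2.
In a cyclic group of order 72, there are φ(d) elements of order d for each divisor d of 72, and zero for non-divisors.
4 = 2^2 divides 72, and φ(4) = 2.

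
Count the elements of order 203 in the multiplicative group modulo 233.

0

φ(233) = 233 − 1 = 232 = 2^3 · 29.
Since (Z/233Z)^× is cyclic of order 232, the number of elements of order d is φ(d) when d | 232 and 0 otherwise.
Since 203 ∤ 232, the count is 0.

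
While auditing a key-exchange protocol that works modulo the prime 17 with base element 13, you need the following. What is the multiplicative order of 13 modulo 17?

4

Since 13 ∈ (Z/17Z)^×, its order divides φ(17) = 17 − 1 = 16 = 2^4.
Divisors of 16: 1, 2, 4, 8, 16.
Check 13^d mod 17 for each divisor in increasing order:
13^1 ≡ 13 (mod 17)
13^2 ≡ 16 (mod 17)
13^4 ≡ 1 (mod 17) ✓
The smallest such exponent is 4, so the order of 13 is 4.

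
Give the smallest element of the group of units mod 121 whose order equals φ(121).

2

φ(121) = φ(11^2) = 11·(11−1) = 110 = 2 · 5 · 11.
Test candidates g = 2, 3, … against the prime factors q ∈ {2, 5, 11} of φ(121): g is a generator iff g^(110/q) ≢ 1 for every such q.
g = 2: 2^55 ≡ 120; 2^22 ≡ 81; 2^10 ≡ 56 — none is 1, so 2 is a primitive root.
The smallest primitive root modulo 121 is 2.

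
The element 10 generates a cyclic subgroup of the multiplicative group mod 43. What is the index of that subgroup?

By Lagrange's theorem, ord_43(10) divides φ(43) = 43 − 1 = 42 = 2 · 3 · 7.
Divisors of 42: 1, 2, 3, 6, 7, 14, 21, 42.
Check 10^d mod 43 for each divisor in increasing order:
10^1 ≡ 10
10^2 ≡ 14
10^3 ≡ 11
10^6 ≡ 35
10^7 ≡ 6
10^14 ≡ 36
10^21 ≡ 1
The order of 10 is 21, so the subgroup it generates has 21 elements.
Index = |(Z/43Z)^×| / |⟨10⟩| = 42 / 21 = 2.

2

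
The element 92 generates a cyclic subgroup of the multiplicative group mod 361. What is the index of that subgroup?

ord(92) | φ(361) = φ(19^2) = 19·(19−1) = 342 = 2 · 3^2 · 19.
Divisors of 342: 1, 2, 3, 6, 9, 18, 19, 38, 57, 114, 171, 342.
Check 92^d mod 361 for each divisor in increasing order:
92^1 ≡ 92
92^2 ≡ 161
92^3 ≡ 11
92^6 ≡ 121
92^9 ≡ 248
92^18 ≡ 134
92^19 ≡ 54
92^38 ≡ 28
92^57 ≡ 68
92^114 ≡ 292
92^171 ≡ 1
The order of 92 is 171, so the subgroup it generates has 171 elements.
Index = |(Z/361Z)^×| / |⟨92⟩| = 342 / 171 = 2.

2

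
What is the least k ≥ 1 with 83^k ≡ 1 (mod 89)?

88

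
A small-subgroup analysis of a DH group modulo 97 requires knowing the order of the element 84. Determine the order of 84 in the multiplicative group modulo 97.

96

By Lagrange's theorem, ord_97(84) divides φ(97) = 97 − 1 = 96 = 2^5 · 3.
Divisors of 96: 1, 2, 3, 4, 6, 8, 12, 16, 24, 32, 48, 96.
Check 84^d mod 97 for each divisor in increasing order:
84^1 ≡ 84
84^2 ≡ 72
84^3 ≡ 34
84^4 ≡ 43
84^6 ≡ 89
84^8 ≡ 6
84^12 ≡ 64
84^16 ≡ 36
84^24 ≡ 22
84^32 ≡ 35
84^48 ≡ 96
84^96 ≡ 1
Hence ord(84) = 96.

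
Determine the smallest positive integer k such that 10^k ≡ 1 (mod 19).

18

Since 10 ∈ (Z/19Z)^×, its order divides φ(19) = 19 − 1 = 18 = 2 · 3^2.
Divisors of 18: 1, 2, 3, 6, 9, 18.
Compute 10^d (mod 19) for the divisors d until we hit 1:
10^1 ≡ 10
10^2 ≡ 5
10^3 ≡ 12
10^6 ≡ 11
10^9 ≡ 18
10^18 ≡ 1
So ord_19(10) = 18.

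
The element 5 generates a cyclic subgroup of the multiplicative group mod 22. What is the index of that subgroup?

2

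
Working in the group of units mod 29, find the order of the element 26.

28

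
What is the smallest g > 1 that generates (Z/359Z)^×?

7

φ(359) = 359 − 1 = 358 = 2 · 179.
Test candidates g = 2, 3, … against the prime factors q ∈ {2, 179} of φ(359): g is a generator iff g^(358/q) ≢ 1 for every such q.
g = 2: 2^179 ≡ 1 — hits 1, so not a primitive root.
g = 3: 3^179 ≡ 1 — hits 1, so not a primitive root.
g = 4: 4^179 ≡ 1 — hits 1, so not a primitive root.
g = 5: 5^179 ≡ 1 — hits 1, so not a primitive root.
g = 6: 6^179 ≡ 1 — hits 1, so not a primitive root.
g = 7: 7^179 ≡ 358; 7^2 ≡ 49 — none is 1, so 7 is a primitive root.
Hence the least primitive root of 359 is 7.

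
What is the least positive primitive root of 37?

2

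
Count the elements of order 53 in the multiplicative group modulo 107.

φ(107) = 107 − 1 = 106 = 2 · 53.
Since (Z/107Z)^× is cyclic of order 106, the number of elements of order d is φ(d) when d | 106 and 0 otherwise.
53 | 106, and φ(53) = 53 − 1 = 52.

52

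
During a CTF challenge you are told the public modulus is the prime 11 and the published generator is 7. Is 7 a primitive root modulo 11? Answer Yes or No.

φ(11) = 11 − 1 = 10 = 2 · 5.
It suffices to check that the order of 7 is not a proper divisor of 10: compute 7^(10/q) for q ∈ {2, 5}.
7^5 ≡ 10 (mod 11)  [q = 2: ≢ 1 ✓]
7^2 ≡ 5 (mod 11)  [q = 5: ≢ 1 ✓]
Every test exponent gives a nontrivial residue, hence 7 generates the full group.

Yes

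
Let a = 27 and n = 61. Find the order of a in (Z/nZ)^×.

By Lagrange's theorem, ord_61(27) divides φ(61) = 61 − 1 = 60 = 2^2 · 3 · 5.
Divisors of 60: 1, 2, 3, 4, 5, 6, 10, 12, 15, 20, 30, 60.
Compute 27^d (mod 61) for the divisors d until we hit 1:
27^1 ≡ 27 (mod 61)
27^2 ≡ 58 (mod 61)
27^3 ≡ 41 (mod 61)
27^4 ≡ 9 (mod 61)
27^5 ≡ 60 (mod 61)
27^6 ≡ 34 (mod 61)
27^10 ≡ 1 (mod 61) ✓
Therefore the multiplicative order of 27 modulo 61 is 10.

10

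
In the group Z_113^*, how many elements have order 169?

0

φ(113) = 113 − 1 = 112 = 2^4 · 7.
Since (Z/113Z)^× is cyclic of order 112, the number of elements of order d is φ(d) when d | 112 and 0 otherwise.
Since 169 ∤ 112, the count is 0.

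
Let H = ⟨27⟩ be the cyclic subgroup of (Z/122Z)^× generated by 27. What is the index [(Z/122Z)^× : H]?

The order of 27 must divide φ(122) = φ(2)·φ(61) = 1·60 = 60 = 2^2 · 3 · 5.
Divisors of 60: 1, 2, 3, 4, 5, 6, 10, 12, 15, 20, 30, 60.
Check 27^d mod 122 for each divisor in increasing order:
27^1 ≡ 27
27^2 ≡ 119
27^3 ≡ 41
27^4 ≡ 9
27^5 ≡ 121
27^6 ≡ 95
27^10 ≡ 1
Thus |⟨27⟩| = ord(27) = 10.
[(Z/122Z)^× : ⟨27⟩] = 60/10 = 6.

6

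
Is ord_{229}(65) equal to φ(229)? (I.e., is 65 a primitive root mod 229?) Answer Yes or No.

Yes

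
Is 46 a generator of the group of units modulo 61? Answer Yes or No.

φ(61) = 61 − 1 = 60 = 2^2 · 3 · 5.
It suffices to check that the order of 46 is not a proper divisor of 60: compute 46^(60/q) for q ∈ {2, 3, 5}.
46^30 ≡ 1 (mod 61)  [q = 2: ≡ 1 ✗]
46^20 ≡ 47 (mod 61)  [q = 3: ≢ 1 ✓]
46^12 ≡ 58 (mod 61)  [q = 5: ≢ 1 ✓]
Since 46^30 ≡ 1, the order of 46 divides 30 < 60, so 46 is not a primitive root.

No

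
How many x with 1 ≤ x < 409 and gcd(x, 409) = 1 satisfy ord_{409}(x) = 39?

0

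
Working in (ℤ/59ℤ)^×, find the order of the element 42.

ord(42) | φ(59) = 59 − 1 = 58 = 2 · 29.
Divisors of 58: 1, 2, 29, 58.
Test each divisor d:
42^1 ≡ 42 (mod 59)
42^2 ≡ 53 (mod 59)
42^29 ≡ 58 (mod 59)
42^58 ≡ 1 (mod 59) ✓
Hence ord(42) = 58.

58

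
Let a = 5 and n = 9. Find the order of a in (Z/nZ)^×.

The order of 5 must divide φ(9) = φ(3^2) = 3·(3−1) = 6 = 2 · 3.
Divisors of 6: 1, 2, 3, 6.
Evaluate successive powers at the divisors of 6:
5^1 ≡ 5 (mod 9)
5^2 ≡ 7 (mod 9)
5^3 ≡ 8 (mod 9)
5^6 ≡ 1 (mod 9) ✓
Therefore the multiplicative order of 5 modulo 9 is 6.

6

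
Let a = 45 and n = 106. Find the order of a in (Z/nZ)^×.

52

The order of 45 must divide φ(106) = φ(2)·φ(53) = 1·52 = 52 = 2^2 · 13.
Divisors of 52: 1, 2, 4, 13, 26, 52.
Check 45^d mod 106 for each divisor in increasing order:
45^1 ≡ 45
45^2 ≡ 11
45^4 ≡ 15
45^13 ≡ 83
45^26 ≡ 105
45^52 ≡ 1
The smallest such exponent is 52, so the order of 45 is 52.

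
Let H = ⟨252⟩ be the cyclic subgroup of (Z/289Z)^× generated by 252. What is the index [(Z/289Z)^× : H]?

1

Since 252 ∈ (Z/289Z)^×, its order divides φ(289) = φ(17^2) = 17·(17−1) = 272 = 2^4 · 17.
Divisors of 272: 1, 2, 4, 8, 16, 17, 34, 68, 136, 272.
Check 252^d mod 289 for each divisor in increasing order:
252^1 ≡ 252
252^2 ≡ 213
252^4 ≡ 285
252^8 ≡ 16
252^16 ≡ 256
252^17 ≡ 65
252^34 ≡ 179
252^68 ≡ 251
252^136 ≡ 288
252^272 ≡ 1
Thus |⟨252⟩| = ord(252) = 272.
[(Z/289Z)^× : ⟨252⟩] = 272/272 = 1.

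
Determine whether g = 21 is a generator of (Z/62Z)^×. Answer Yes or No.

Yes

φ(62) = φ(2)·φ(31) = 1·30 = 30 = 2 · 3 · 5.
21 is a primitive root mod 62 iff 21^(φ(62)/q) ≢ 1 for every prime q | φ(62), i.e. q ∈ {2, 3, 5}.
21^15 ≡ 61 (mod 62)  [q = 2: ≢ 1 ✓]
21^10 ≡ 5 (mod 62)  [q = 3: ≢ 1 ✓]
21^6 ≡ 33 (mod 62)  [q = 5: ≢ 1 ✓]
None equal 1, so ord_62(21) = 30: 21 is a primitive root.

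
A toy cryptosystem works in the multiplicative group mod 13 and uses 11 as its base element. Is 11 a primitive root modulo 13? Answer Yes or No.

φ(13) = 13 − 1 = 12 = 2^2 · 3.
Test 11^(12/q) mod 13 for each prime factor q of 12:
11^6 ≡ 12 (mod 13)  [q = 2: ≢ 1 ✓]
11^4 ≡ 3 (mod 13)  [q = 3: ≢ 1 ✓]
All checks pass, so 11 has order 12 and is a primitive root modulo 13.

Yes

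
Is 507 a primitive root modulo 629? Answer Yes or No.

No

629 = 17 · 37 is a product of two distinct odd primes, so (Z/629Z)^× ≅ (Z/17Z)^× × (Z/37Z)^× is not cyclic.
No primitive root modulo 629 exists; in particular 507 is not one.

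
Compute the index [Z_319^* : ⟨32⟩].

10

The order of 32 must divide φ(319) = φ(11·29) = (11−1)·(29−1) = 10·28 = 280 = 2^3 · 5 · 7.
Divisors of 280: 1, 2, 4, 5, 7, 8, 10, 14, 20, 28, 35, 40, 56, 70, 140, 280.
Check 32^d mod 319 for each divisor in increasing order:
32^1 ≡ 32 (mod 319)
32^2 ≡ 67 (mod 319)
32^4 ≡ 23 (mod 319)
32^5 ≡ 98 (mod 319)
32^7 ≡ 186 (mod 319)
32^8 ≡ 210 (mod 319)
32^10 ≡ 34 (mod 319)
32^14 ≡ 144 (mod 319)
32^20 ≡ 199 (mod 319)
32^28 ≡ 1 (mod 319) ✓
The order of 32 is 28, so the subgroup it generates has 28 elements.
Index = |(Z/319Z)^×| / |⟨32⟩| = 280 / 28 = 10.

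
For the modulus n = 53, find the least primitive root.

2

φ(53) = 53 − 1 = 52 = 2^2 · 13.
g is a primitive root iff g^(52/q) ≢ 1 (mod 53) for each prime q ∈ {2, 13}.
g = 2: 2^26 ≡ 52; 2^4 ≡ 16 — none is 1, so 2 is a primitive root.
So 2 is the smallest generator of (Z/53Z)^×.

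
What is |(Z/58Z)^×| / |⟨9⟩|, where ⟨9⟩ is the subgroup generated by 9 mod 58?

2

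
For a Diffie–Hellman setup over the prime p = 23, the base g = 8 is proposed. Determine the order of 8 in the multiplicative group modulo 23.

11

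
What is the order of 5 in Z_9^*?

By Lagrange's theorem, ord_9(5) divides φ(9) = φ(3^2) = 3·(3−1) = 6 = 2 · 3.
Divisors of 6: 1, 2, 3, 6.
Evaluate successive powers at the divisors of 6:
5^1 ≡ 5 (mod 9)
5^2 ≡ 7 (mod 9)
5^3 ≡ 8 (mod 9)
5^6 ≡ 1 (mod 9) ✓
Hence ord(5) = 6.

6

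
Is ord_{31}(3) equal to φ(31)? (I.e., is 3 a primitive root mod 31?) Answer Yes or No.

Yes

φ(31) = 31 − 1 = 30 = 2 · 3 · 5.
It suffices to check that the order of 3 is not a proper divisor of 30: compute 3^(30/q) for q ∈ {2, 3, 5}.
3^15 ≡ 30 (mod 31)  [q = 2: ≢ 1 ✓]
3^10 ≡ 25 (mod 31)  [q = 3: ≢ 1 ✓]
3^6 ≡ 16 (mod 31)  [q = 5: ≢ 1 ✓]
Every test exponent gives a nontrivial residue, hence 3 generates the full group.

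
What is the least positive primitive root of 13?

φ(13) = 13 − 1 = 12 = 2^2 · 3.
g is a primitive root iff g^(12/q) ≢ 1 (mod 13) for each prime q ∈ {2, 3}.
g = 2: 2^6 ≡ 12; 2^4 ≡ 3 — none is 1, so 2 is a primitive root.
The smallest primitive root modulo 13 is 2.

2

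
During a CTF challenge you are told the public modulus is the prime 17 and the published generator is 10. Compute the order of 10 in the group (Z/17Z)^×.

The order of 10 must divide φ(17) = 17 − 1 = 16 = 2^4.
Divisors of 16: 1, 2, 4, 8, 16.
Evaluate successive powers at the divisors of 16:
10^1 ≡ 10 (mod 17)
10^2 ≡ 15 (mod 17)
10^4 ≡ 4 (mod 17)
10^8 ≡ 16 (mod 17)
10^16 ≡ 1 (mod 17) ✓
Hence ord(10) = 16.

16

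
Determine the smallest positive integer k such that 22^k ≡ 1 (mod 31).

30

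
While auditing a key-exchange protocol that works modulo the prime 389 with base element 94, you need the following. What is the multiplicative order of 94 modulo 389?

97

ord(94) | φ(389) = 389 − 1 = 388 = 2^2 · 97.
Divisors of 388: 1, 2, 4, 97, 194, 388.
Compute 94^d (mod 389) for the divisors d until we hit 1:
94^1 ≡ 94 (mod 389)
94^2 ≡ 278 (mod 389)
94^4 ≡ 262 (mod 389)
94^97 ≡ 1 (mod 389) ✓
Hence ord(94) = 97.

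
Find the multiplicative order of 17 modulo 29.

Since 17 ∈ (Z/29Z)^×, its order divides φ(29) = 29 − 1 = 28 = 2^2 · 7.
Divisors of 28: 1, 2, 4, 7, 14, 28.
Check 17^d mod 29 for each divisor in increasing order:
17^1 ≡ 17
17^2 ≡ 28
17^4 ≡ 1
Therefore the multiplicative order of 17 modulo 29 is 4.

4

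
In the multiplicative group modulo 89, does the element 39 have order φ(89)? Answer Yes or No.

No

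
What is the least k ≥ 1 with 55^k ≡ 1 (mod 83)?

82

ord(55) | φ(83) = 83 − 1 = 82 = 2 · 41.
Divisors of 82: 1, 2, 41, 82.
Check 55^d mod 83 for each divisor in increasing order:
55^1 ≡ 55
55^2 ≡ 37
55^41 ≡ 82
55^82 ≡ 1
The smallest such exponent is 82, so the order of 55 is 82.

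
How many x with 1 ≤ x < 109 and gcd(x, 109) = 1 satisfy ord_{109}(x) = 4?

2

φ(109) = 109 − 1 = 108 = 2^2 · 3^3.
(Z/109Z)^× is cyclic (|G| = 108); a cyclic group of order m has exactly φ(d) elements of each order d | m, and none otherwise.
4 = 2^2 divides 108, and φ(4) = 2.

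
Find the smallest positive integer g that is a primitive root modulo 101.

φ(101) = 101 − 1 = 100 = 2^2 · 5^2.
g is a primitive root iff g^(100/q) ≢ 1 (mod 101) for each prime q ∈ {2, 5}.
g = 2: 2^50 ≡ 100; 2^20 ≡ 95 — none is 1, so 2 is a primitive root.
The smallest primitive root modulo 101 is 2.

2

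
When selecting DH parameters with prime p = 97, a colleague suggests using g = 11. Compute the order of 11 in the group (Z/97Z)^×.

Since 11 ∈ (Z/97Z)^×, its order divides φ(97) = 97 − 1 = 96 = 2^5 · 3.
Divisors of 96: 1, 2, 3, 4, 6, 8, 12, 16, 24, 32, 48, 96.
Test each divisor d:
11^1 ≡ 11 (mod 97)
11^2 ≡ 24 (mod 97)
11^3 ≡ 70 (mod 97)
11^4 ≡ 91 (mod 97)
11^6 ≡ 50 (mod 97)
11^8 ≡ 36 (mod 97)
11^12 ≡ 75 (mod 97)
11^16 ≡ 35 (mod 97)
11^24 ≡ 96 (mod 97)
11^32 ≡ 61 (mod 97)
11^48 ≡ 1 (mod 97) ✓
Hence ord(11) = 48.

48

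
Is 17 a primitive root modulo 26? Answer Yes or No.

φ(26) = φ(2)·φ(13) = 1·12 = 12 = 2^2 · 3.
Test 17^(12/q) mod 26 for each prime factor q of 12:
17^6 ≡ 1 (mod 26)  [q = 2: ≡ 1 ✗]
17^4 ≡ 9 (mod 26)  [q = 3: ≢ 1 ✓]
17^6 ≡ 1 shows ord(17) | 6, strictly less than φ(26); not a primitive root.

No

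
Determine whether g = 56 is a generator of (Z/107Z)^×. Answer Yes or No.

No

φ(107) = 107 − 1 = 106 = 2 · 53.
56 is a primitive root mod 107 iff 56^(φ(107)/q) ≢ 1 for every prime q | φ(107), i.e. q ∈ {2, 53}.
56^53 ≡ 1 (mod 107)  [q = 2: ≡ 1 ✗]
56^2 ≡ 33 (mod 107)  [q = 53: ≢ 1 ✓]
Since 56^53 ≡ 1, the order of 56 divides 53 < 106, so 56 is not a primitive root.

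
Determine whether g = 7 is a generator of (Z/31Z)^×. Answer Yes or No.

No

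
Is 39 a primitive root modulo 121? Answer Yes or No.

Yes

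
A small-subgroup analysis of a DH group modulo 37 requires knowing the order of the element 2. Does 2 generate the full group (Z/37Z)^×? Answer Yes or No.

Yes

φ(37) = 37 − 1 = 36 = 2^2 · 3^2.
2 is a primitive root mod 37 iff 2^(φ(37)/q) ≢ 1 for every prime q | φ(37), i.e. q ∈ {2, 3}.
2^18 ≡ 36 (mod 37)  [q = 2: ≢ 1 ✓]
2^12 ≡ 26 (mod 37)  [q = 3: ≢ 1 ✓]
Every test exponent gives a nontrivial residue, hence 2 generates the full group.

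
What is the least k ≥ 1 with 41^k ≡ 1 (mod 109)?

12

Since 41 ∈ (Z/109Z)^×, its order divides φ(109) = 109 − 1 = 108 = 2^2 · 3^3.
Divisors of 108: 1, 2, 3, 4, 6, 9, 12, 18, 27, 36, 54, 108.
Test each divisor d:
41^1 ≡ 41
41^2 ≡ 46
41^3 ≡ 33
41^4 ≡ 45
41^6 ≡ 108
41^9 ≡ 76
41^12 ≡ 1
So ord_109(41) = 12.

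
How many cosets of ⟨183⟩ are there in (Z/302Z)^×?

50

The order of 183 must divide φ(302) = φ(2)·φ(151) = 1·150 = 150 = 2 · 3 · 5^2.
Divisors of 150: 1, 2, 3, 5, 6, 10, 15, 25, 30, 50, 75, 150.
Check 183^d mod 302 for each divisor in increasing order:
183^1 ≡ 183 (mod 302)
183^2 ≡ 269 (mod 302)
183^3 ≡ 1 (mod 302) ✓
So ord_302(183) = 3, hence |⟨183⟩| = 3.
The index is φ(302) / ord(183) = 150 / 3 = 50.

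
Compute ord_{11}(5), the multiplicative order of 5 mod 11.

ord(5) | φ(11) = 11 − 1 = 10 = 2 · 5.
Divisors of 10: 1, 2, 5, 10.
Evaluate successive powers at the divisors of 10:
5^1 ≡ 5 (mod 11)
5^2 ≡ 3 (mod 11)
5^5 ≡ 1 (mod 11) ✓
The smallest such exponent is 5, so the order of 5 is 5.

5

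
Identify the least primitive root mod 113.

φ(113) = 113 − 1 = 112 = 2^4 · 7.
Test candidates g = 2, 3, … against the prime factors q ∈ {2, 7} of φ(113): g is a generator iff g^(112/q) ≢ 1 for every such q.
g = 2: 2^56 ≡ 1 — hits 1, so not a primitive root.
g = 3: 3^56 ≡ 112; 3^16 ≡ 49 — none is 1, so 3 is a primitive root.
Hence the least primitive root of 113 is 3.

3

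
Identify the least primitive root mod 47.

5

φ(47) = 47 − 1 = 46 = 2 · 23.
Test candidates g = 2, 3, … against the prime factors q ∈ {2, 23} of φ(47): g is a generator iff g^(46/q) ≢ 1 for every such q.
g = 2: 2^23 ≡ 1 — hits 1, so not a primitive root.
g = 3: 3^23 ≡ 1 — hits 1, so not a primitive root.
g = 4: 4^23 ≡ 1 — hits 1, so not a primitive root.
g = 5: 5^23 ≡ 46; 5^2 ≡ 25 — none is 1, so 5 is a primitive root.
Hence the least primitive root of 47 is 5.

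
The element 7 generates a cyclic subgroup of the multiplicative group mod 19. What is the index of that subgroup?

6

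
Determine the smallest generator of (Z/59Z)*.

2

φ(59) = 59 − 1 = 58 = 2 · 29.
g is a primitive root iff g^(58/q) ≢ 1 (mod 59) for each prime q ∈ {2, 29}.
g = 2: 2^29 ≡ 58; 2^2 ≡ 4 — none is 1, so 2 is a primitive root.
Hence the least primitive root of 59 is 2.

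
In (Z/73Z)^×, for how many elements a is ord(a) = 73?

φ(73) = 73 − 1 = 72 = 2^3 · 3^2.
In a cyclic group of order 72, there are φ(d) elements of order d for each divisor d of 72, and zero for non-divisors.
Since 73 ∤ 72, the count is 0.

0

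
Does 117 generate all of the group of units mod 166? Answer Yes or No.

Yes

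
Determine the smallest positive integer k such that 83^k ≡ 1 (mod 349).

174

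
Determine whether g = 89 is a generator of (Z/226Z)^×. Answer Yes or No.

φ(226) = φ(2)·φ(113) = 1·112 = 112 = 2^4 · 7.
It suffices to check that the order of 89 is not a proper divisor of 112: compute 89^(112/q) for q ∈ {2, 7}.
89^56 ≡ 225 (mod 226)  [q = 2: ≢ 1 ✓]
89^16 ≡ 141 (mod 226)  [q = 7: ≢ 1 ✓]
None equal 1, so ord_226(89) = 112: 89 is a primitive root.

Yes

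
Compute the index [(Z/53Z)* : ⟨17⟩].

The order of 17 must divide φ(53) = 53 − 1 = 52 = 2^2 · 13.
Divisors of 52: 1, 2, 4, 13, 26, 52.
Evaluate successive powers at the divisors of 52:
17^1 ≡ 17 (mod 53)
17^2 ≡ 24 (mod 53)
17^4 ≡ 46 (mod 53)
17^13 ≡ 52 (mod 53)
17^26 ≡ 1 (mod 53) ✓
The order of 17 is 26, so the subgroup it generates has 26 elements.
The index is φ(53) / ord(17) = 52 / 26 = 2.

2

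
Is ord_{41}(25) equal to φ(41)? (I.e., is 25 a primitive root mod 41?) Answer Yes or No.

φ(41) = 41 − 1 = 40 = 2^3 · 5.
An element g generates (Z/41Z)^× iff g^(40/q) ≢ 1 (mod 41) for each prime q ∈ {2, 5}.
25^20 ≡ 1 (mod 41)  [q = 2: ≡ 1 ✗]
25^8 ≡ 37 (mod 41)  [q = 5: ≢ 1 ✓]
Since 25^20 ≡ 1, the order of 25 divides 20 < 40, so 25 is not a primitive root.

No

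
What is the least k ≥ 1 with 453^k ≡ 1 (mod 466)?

ord(453) | φ(466) = φ(2)·φ(233) = 1·232 = 232 = 2^3 · 29.
Divisors of 232: 1, 2, 4, 8, 29, 58, 116, 232.
Check 453^d mod 466 for each divisor in increasing order:
453^1 ≡ 453
453^2 ≡ 169
453^4 ≡ 135
453^8 ≡ 51
453^29 ≡ 377
453^58 ≡ 465
453^116 ≡ 1
So ord_466(453) = 116.

116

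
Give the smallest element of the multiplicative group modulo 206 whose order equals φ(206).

5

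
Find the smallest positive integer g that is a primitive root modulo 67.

2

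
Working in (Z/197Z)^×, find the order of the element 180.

By Lagrange's theorem, ord_197(180) divides φ(197) = 197 − 1 = 196 = 2^2 · 7^2.
Divisors of 196: 1, 2, 4, 7, 14, 28, 49, 98, 196.
Compute 180^d (mod 197) for the divisors d until we hit 1:
180^1 ≡ 180 (mod 197)
180^2 ≡ 92 (mod 197)
180^4 ≡ 190 (mod 197)
180^7 ≡ 113 (mod 197)
180^14 ≡ 161 (mod 197)
180^28 ≡ 114 (mod 197)
180^49 ≡ 183 (mod 197)
180^98 ≡ 196 (mod 197)
180^196 ≡ 1 (mod 197) ✓
Hence ord(180) = 196.

196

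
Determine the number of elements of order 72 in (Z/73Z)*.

24

φ(73) = 73 − 1 = 72 = 2^3 · 3^2.
(Z/73Z)^× is cyclic (|G| = 72); a cyclic group of order m has exactly φ(d) elements of each order d | m, and none otherwise.
72 = 2^3 · 3^2 divides 72, and φ(72) = 24.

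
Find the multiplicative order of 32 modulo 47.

23

By Lagrange's theorem, ord_47(32) divides φ(47) = 47 − 1 = 46 = 2 · 23.
Divisors of 46: 1, 2, 23, 46.
Check 32^d mod 47 for each divisor in increasing order:
32^1 ≡ 32 (mod 47)
32^2 ≡ 37 (mod 47)
32^23 ≡ 1 (mod 47) ✓
Hence ord(32) = 23.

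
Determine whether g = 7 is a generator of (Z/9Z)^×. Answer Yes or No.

No

φ(9) = φ(3^2) = 3·(3−1) = 6 = 2 · 3.
Test 7^(6/q) mod 9 for each prime factor q of 6:
7^3 ≡ 1 (mod 9)  [q = 2: ≡ 1 ✗]
7^2 ≡ 4 (mod 9)  [q = 3: ≢ 1 ✓]
Since 7^3 ≡ 1, the order of 7 divides 3 < 6, so 7 is not a primitive root.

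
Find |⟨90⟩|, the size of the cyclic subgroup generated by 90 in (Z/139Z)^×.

ord(90) | φ(139) = 139 − 1 = 138 = 2 · 3 · 23.
Divisors of 138: 1, 2, 3, 6, 23, 46, 69, 138.
Compute 90^d (mod 139) for the divisors d until we hit 1:
90^1 ≡ 90 (mod 139)
90^2 ≡ 38 (mod 139)
90^3 ≡ 84 (mod 139)
90^6 ≡ 106 (mod 139)
90^23 ≡ 97 (mod 139)
90^46 ≡ 96 (mod 139)
90^69 ≡ 138 (mod 139)
90^138 ≡ 1 (mod 139) ✓
Therefore the multiplicative order of 90 modulo 139 is 138.

138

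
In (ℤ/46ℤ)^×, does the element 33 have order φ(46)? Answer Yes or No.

Yes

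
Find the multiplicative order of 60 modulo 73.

72

Since 60 ∈ (Z/73Z)^×, its order divides φ(73) = 73 − 1 = 72 = 2^3 · 3^2.
Divisors of 72: 1, 2, 3, 4, 6, 8, 9, 12, 18, 24, 36, 72.
Compute 60^d (mod 73) for the divisors d until we hit 1:
60^1 ≡ 60
60^2 ≡ 23
60^3 ≡ 66
60^4 ≡ 18
60^6 ≡ 49
60^8 ≡ 32
60^9 ≡ 22
60^12 ≡ 65
60^18 ≡ 46
60^24 ≡ 64
60^36 ≡ 72
60^72 ≡ 1
The smallest such exponent is 72, so the order of 60 is 72.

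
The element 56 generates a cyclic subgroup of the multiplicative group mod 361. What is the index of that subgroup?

9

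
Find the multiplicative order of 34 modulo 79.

By Lagrange's theorem, ord_79(34) divides φ(79) = 79 − 1 = 78 = 2 · 3 · 13.
Divisors of 78: 1, 2, 3, 6, 13, 26, 39, 78.
Evaluate successive powers at the divisors of 78:
34^1 ≡ 34 (mod 79)
34^2 ≡ 50 (mod 79)
34^3 ≡ 41 (mod 79)
34^6 ≡ 22 (mod 79)
34^13 ≡ 24 (mod 79)
34^26 ≡ 23 (mod 79)
34^39 ≡ 78 (mod 79)
34^78 ≡ 1 (mod 79) ✓
Therefore the multiplicative order of 34 modulo 79 is 78.

78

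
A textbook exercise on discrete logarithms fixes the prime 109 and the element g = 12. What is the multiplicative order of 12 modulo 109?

The order of 12 must divide φ(109) = 109 − 1 = 108 = 2^2 · 3^3.
Divisors of 108: 1, 2, 3, 4, 6, 9, 12, 18, 27, 36, 54, 108.
Evaluate successive powers at the divisors of 108:
12^1 ≡ 12 (mod 109)
12^2 ≡ 35 (mod 109)
12^3 ≡ 93 (mod 109)
12^4 ≡ 26 (mod 109)
12^6 ≡ 38 (mod 109)
12^9 ≡ 46 (mod 109)
12^12 ≡ 27 (mod 109)
12^18 ≡ 45 (mod 109)
12^27 ≡ 108 (mod 109)
12^36 ≡ 63 (mod 109)
12^54 ≡ 1 (mod 109) ✓
Therefore the multiplicative order of 12 modulo 109 is 54.

54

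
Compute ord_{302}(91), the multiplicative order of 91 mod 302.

ord(91) | φ(302) = φ(2)·φ(151) = 1·150 = 150 = 2 · 3 · 5^2.
Divisors of 150: 1, 2, 3, 5, 6, 10, 15, 25, 30, 50, 75, 150.
Test each divisor d:
91^1 ≡ 91
91^2 ≡ 127
91^3 ≡ 81
91^5 ≡ 19
91^6 ≡ 219
91^10 ≡ 59
91^15 ≡ 215
91^25 ≡ 1
The smallest such exponent is 25, so the order of 91 is 25.

25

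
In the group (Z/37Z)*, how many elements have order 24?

φ(37) = 37 − 1 = 36 = 2^2 · 3^2.
Since (Z/37Z)^× is cyclic of order 36, the number of elements of order d is φ(d) when d | 36 and 0 otherwise.
24 does not divide 36, so no element of (Z/37Z)^× has order 24.

0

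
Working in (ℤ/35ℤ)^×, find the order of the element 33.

12

ord(33) | φ(35) = φ(5·7) = (5−1)·(7−1) = 4·6 = 24 = 2^3 · 3.
Divisors of 24: 1, 2, 3, 4, 6, 8, 12, 24.
Check 33^d mod 35 for each divisor in increasing order:
33^1 ≡ 33 (mod 35)
33^2 ≡ 4 (mod 35)
33^3 ≡ 27 (mod 35)
33^4 ≡ 16 (mod 35)
33^6 ≡ 29 (mod 35)
33^8 ≡ 11 (mod 35)
33^12 ≡ 1 (mod 35) ✓
Hence ord(33) = 12.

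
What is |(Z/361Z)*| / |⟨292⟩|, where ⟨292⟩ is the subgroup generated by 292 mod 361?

By Lagrange's theorem, ord_361(292) divides φ(361) = φ(19^2) = 19·(19−1) = 342 = 2 · 3^2 · 19.
Divisors of 342: 1, 2, 3, 6, 9, 18, 19, 38, 57, 114, 171, 342.
Compute 292^d (mod 361) for the divisors d until we hit 1:
292^1 ≡ 292 (mod 361)
292^2 ≡ 68 (mod 361)
292^3 ≡ 1 (mod 361) ✓
Thus |⟨292⟩| = ord(292) = 3.
The index is φ(361) / ord(292) = 342 / 3 = 114.

114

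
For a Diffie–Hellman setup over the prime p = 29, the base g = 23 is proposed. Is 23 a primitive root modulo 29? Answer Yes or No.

φ(29) = 29 − 1 = 28 = 2^2 · 7.
It suffices to check that the order of 23 is not a proper divisor of 28: compute 23^(28/q) for q ∈ {2, 7}.
23^14 ≡ 1 (mod 29)  [q = 2: ≡ 1 ✗]
23^4 ≡ 20 (mod 29)  [q = 7: ≢ 1 ✓]
The check at q = 2 fails, so 23 generates a proper subgroup.

No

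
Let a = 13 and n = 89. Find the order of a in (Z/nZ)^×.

ord(13) | φ(89) = 89 − 1 = 88 = 2^3 · 11.
Divisors of 88: 1, 2, 4, 8, 11, 22, 44, 88.
Compute 13^d (mod 89) for the divisors d until we hit 1:
13^1 ≡ 13 (mod 89)
13^2 ≡ 80 (mod 89)
13^4 ≡ 81 (mod 89)
13^8 ≡ 64 (mod 89)
13^11 ≡ 77 (mod 89)
13^22 ≡ 55 (mod 89)
13^44 ≡ 88 (mod 89)
13^88 ≡ 1 (mod 89) ✓
Hence ord(13) = 88.

88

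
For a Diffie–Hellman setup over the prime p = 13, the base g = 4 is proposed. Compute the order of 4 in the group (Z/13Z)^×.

6

By Lagrange's theorem, ord_13(4) divides φ(13) = 13 − 1 = 12 = 2^2 · 3.
Divisors of 12: 1, 2, 3, 4, 6, 12.
Evaluate successive powers at the divisors of 12:
4^1 ≡ 4 (mod 13)
4^2 ≡ 3 (mod 13)
4^3 ≡ 12 (mod 13)
4^4 ≡ 9 (mod 13)
4^6 ≡ 1 (mod 13) ✓
Hence ord(4) = 6.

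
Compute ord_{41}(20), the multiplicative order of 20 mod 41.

20

Since 20 ∈ (Z/41Z)^×, its order divides φ(41) = 41 − 1 = 40 = 2^3 · 5.
Divisors of 40: 1, 2, 4, 5, 8, 10, 20, 40.
Evaluate successive powers at the divisors of 40:
20^1 ≡ 20 (mod 41)
20^2 ≡ 31 (mod 41)
20^4 ≡ 18 (mod 41)
20^5 ≡ 32 (mod 41)
20^8 ≡ 37 (mod 41)
20^10 ≡ 40 (mod 41)
20^20 ≡ 1 (mod 41) ✓
Therefore the multiplicative order of 20 modulo 41 is 20.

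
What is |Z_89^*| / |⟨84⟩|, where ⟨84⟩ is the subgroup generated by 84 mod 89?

By Lagrange's theorem, ord_89(84) divides φ(89) = 89 − 1 = 88 = 2^3 · 11.
Divisors of 88: 1, 2, 4, 8, 11, 22, 44, 88.
Test each divisor d:
84^1 ≡ 84 (mod 89)
84^2 ≡ 25 (mod 89)
84^4 ≡ 2 (mod 89)
84^8 ≡ 4 (mod 89)
84^11 ≡ 34 (mod 89)
84^22 ≡ 88 (mod 89)
84^44 ≡ 1 (mod 89) ✓
The order of 84 is 44, so the subgroup it generates has 44 elements.
Index = |(Z/89Z)^×| / |⟨84⟩| = 88 / 44 = 2.

2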